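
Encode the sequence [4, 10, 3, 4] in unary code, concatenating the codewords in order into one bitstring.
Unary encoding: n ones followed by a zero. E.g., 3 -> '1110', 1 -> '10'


Encode each number as n ones followed by a terminating 0:
  4 -> 11110 (5 bits)
  10 -> 11111111110 (11 bits)
  3 -> 1110 (4 bits)
  4 -> 11110 (5 bits)
Total length = 5 + 11 + 4 + 5 = 25 bits.

Unary([4, 10, 3, 4]) = 1111011111111110111011110 (25 bits)


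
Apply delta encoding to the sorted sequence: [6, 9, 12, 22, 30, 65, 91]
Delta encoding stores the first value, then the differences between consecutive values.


First value: 6
Deltas:
  9 - 6 = 3
  12 - 9 = 3
  22 - 12 = 10
  30 - 22 = 8
  65 - 30 = 35
  91 - 65 = 26


Delta encoded: [6, 3, 3, 10, 8, 35, 26]


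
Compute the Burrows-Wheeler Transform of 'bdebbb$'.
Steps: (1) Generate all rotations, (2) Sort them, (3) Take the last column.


Rotations (sorted):
  0: $bdebbb -> last char: b
  1: b$bdebb -> last char: b
  2: bb$bdeb -> last char: b
  3: bbb$bde -> last char: e
  4: bdebbb$ -> last char: $
  5: debbb$b -> last char: b
  6: ebbb$bd -> last char: d


BWT = bbbe$bd


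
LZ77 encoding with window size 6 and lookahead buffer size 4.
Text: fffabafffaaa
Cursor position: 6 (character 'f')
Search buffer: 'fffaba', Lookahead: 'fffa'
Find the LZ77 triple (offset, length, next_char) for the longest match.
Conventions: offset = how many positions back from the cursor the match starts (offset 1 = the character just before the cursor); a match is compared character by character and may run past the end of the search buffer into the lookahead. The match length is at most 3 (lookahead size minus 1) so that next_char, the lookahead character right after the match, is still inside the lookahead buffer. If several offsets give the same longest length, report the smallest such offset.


Try each offset into the search buffer:
  offset=1 (pos 5, char 'a'): match length 0
  offset=2 (pos 4, char 'b'): match length 0
  offset=3 (pos 3, char 'a'): match length 0
  offset=4 (pos 2, char 'f'): match length 1
  offset=5 (pos 1, char 'f'): match length 2
  offset=6 (pos 0, char 'f'): match length 3
Longest match has length 3 at offset 6.
next_char = character at position 6 + 3 = 9 -> 'a'

Best match: offset=6, length=3 (matching 'fff' starting at position 0)
LZ77 triple: (6, 3, 'a')


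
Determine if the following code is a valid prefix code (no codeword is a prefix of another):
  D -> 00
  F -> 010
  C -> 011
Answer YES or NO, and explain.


Checking each pair (does one codeword prefix another?):
  D='00' vs F='010': no prefix
  D='00' vs C='011': no prefix
  F='010' vs D='00': no prefix
  F='010' vs C='011': no prefix
  C='011' vs D='00': no prefix
  C='011' vs F='010': no prefix
No violation found over all pairs.

YES -- this is a valid prefix code. No codeword is a prefix of any other codeword.


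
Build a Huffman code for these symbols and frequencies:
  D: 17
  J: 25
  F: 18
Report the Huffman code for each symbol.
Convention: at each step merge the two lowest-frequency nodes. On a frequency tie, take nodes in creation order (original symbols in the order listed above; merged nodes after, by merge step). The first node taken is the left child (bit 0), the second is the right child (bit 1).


Huffman tree construction:
Step 1: Merge D(17) + F(18) = 35
Step 2: Merge J(25) + (D+F)(35) = 60
Read each symbol's code off the tree from the root (left child = 0, right child = 1).

Codes:
  D: 10 (length 2)
  J: 0 (length 1)
  F: 11 (length 2)
Average code length: 95/60 = 1.5833 bits/symbol


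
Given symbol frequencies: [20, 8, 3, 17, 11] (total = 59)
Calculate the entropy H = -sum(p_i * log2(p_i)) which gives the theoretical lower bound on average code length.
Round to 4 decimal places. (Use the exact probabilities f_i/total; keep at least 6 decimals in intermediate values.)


Per-symbol terms -p_i * log2(p_i) with p_i = f_i/59:
  p = 20/59 = 0.338983: log2(p) = -1.560715, -p*log2(p) = 0.529056
  p = 8/59 = 0.135593: log2(p) = -2.882643, -p*log2(p) = 0.390867
  p = 3/59 = 0.050847: log2(p) = -4.297681, -p*log2(p) = 0.218526
  p = 17/59 = 0.288136: log2(p) = -1.795180, -p*log2(p) = 0.517255
  p = 11/59 = 0.186441: log2(p) = -2.423211, -p*log2(p) = 0.451785
H = 0.529056 + 0.390867 + 0.218526 + 0.517255 + 0.451785 = 2.107489

H = 2.1075 bits/symbol


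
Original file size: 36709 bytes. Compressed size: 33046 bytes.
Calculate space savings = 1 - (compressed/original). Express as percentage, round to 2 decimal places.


ratio = compressed/original = 33046/36709 = 0.900215
savings = 1 - ratio = 1 - 0.900215 = 0.099785
as a percentage: 0.099785 * 100 = 9.98%

Space savings = 1 - 33046/36709 = 9.98%


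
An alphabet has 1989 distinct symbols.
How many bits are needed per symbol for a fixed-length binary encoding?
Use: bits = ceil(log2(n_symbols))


log2(1989) = 10.9578
Bracket: 2^10 = 1024 < 1989 <= 2^11 = 2048
So ceil(log2(1989)) = 11

bits = ceil(log2(1989)) = ceil(10.9578) = 11 bits


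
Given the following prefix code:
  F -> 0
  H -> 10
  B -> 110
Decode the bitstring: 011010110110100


Decoding step by step:
Bits 0 -> F
Bits 110 -> B
Bits 10 -> H
Bits 110 -> B
Bits 110 -> B
Bits 10 -> H
Bits 0 -> F


Decoded message: FBHBBHF


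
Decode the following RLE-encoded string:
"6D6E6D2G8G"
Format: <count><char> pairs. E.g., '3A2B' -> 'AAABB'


Expanding each <count><char> pair:
  6D -> 'DDDDDD'
  6E -> 'EEEEEE'
  6D -> 'DDDDDD'
  2G -> 'GG'
  8G -> 'GGGGGGGG'

Decoded = DDDDDDEEEEEEDDDDDDGGGGGGGGGG


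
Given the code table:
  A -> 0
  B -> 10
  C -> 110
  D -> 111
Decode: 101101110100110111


Decoding:
10 -> B
110 -> C
111 -> D
0 -> A
10 -> B
0 -> A
110 -> C
111 -> D


Result: BCDABACD


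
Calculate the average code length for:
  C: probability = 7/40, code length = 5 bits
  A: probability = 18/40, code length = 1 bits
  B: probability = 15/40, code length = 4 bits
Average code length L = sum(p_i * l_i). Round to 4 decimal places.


Weighted contributions p_i * l_i:
  C: (7/40) * 5 = 35/40
  A: (18/40) * 1 = 18/40
  B: (15/40) * 4 = 60/40
Sum = (35 + 18 + 60)/40 = 113/40

L = 113/40 = 2.8250 bits/symbol


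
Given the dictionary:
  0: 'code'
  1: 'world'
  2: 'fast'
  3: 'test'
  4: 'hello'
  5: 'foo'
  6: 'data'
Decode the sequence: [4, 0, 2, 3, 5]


Look up each index in the dictionary:
  4 -> 'hello'
  0 -> 'code'
  2 -> 'fast'
  3 -> 'test'
  5 -> 'foo'

Decoded: "hello code fast test foo"


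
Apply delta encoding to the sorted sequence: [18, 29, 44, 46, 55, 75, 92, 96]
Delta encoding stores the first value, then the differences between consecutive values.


First value: 18
Deltas:
  29 - 18 = 11
  44 - 29 = 15
  46 - 44 = 2
  55 - 46 = 9
  75 - 55 = 20
  92 - 75 = 17
  96 - 92 = 4


Delta encoded: [18, 11, 15, 2, 9, 20, 17, 4]


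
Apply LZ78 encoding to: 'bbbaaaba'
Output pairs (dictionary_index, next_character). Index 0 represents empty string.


LZ78 encoding steps:
Dictionary: {0: ''}
Step 1: w='' (idx 0), next='b' -> output (0, 'b'), add 'b' as idx 1
Step 2: w='b' (idx 1), next='b' -> output (1, 'b'), add 'bb' as idx 2
Step 3: w='' (idx 0), next='a' -> output (0, 'a'), add 'a' as idx 3
Step 4: w='a' (idx 3), next='a' -> output (3, 'a'), add 'aa' as idx 4
Step 5: w='b' (idx 1), next='a' -> output (1, 'a'), add 'ba' as idx 5


Encoded: [(0, 'b'), (1, 'b'), (0, 'a'), (3, 'a'), (1, 'a')]


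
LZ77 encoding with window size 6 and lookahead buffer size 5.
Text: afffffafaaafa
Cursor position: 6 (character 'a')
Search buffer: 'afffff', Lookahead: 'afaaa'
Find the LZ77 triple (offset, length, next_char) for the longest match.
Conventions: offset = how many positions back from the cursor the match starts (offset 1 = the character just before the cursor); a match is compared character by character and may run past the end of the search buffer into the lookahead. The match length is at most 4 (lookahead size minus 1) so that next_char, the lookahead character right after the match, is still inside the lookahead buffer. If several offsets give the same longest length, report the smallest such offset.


Try each offset into the search buffer:
  offset=1 (pos 5, char 'f'): match length 0
  offset=2 (pos 4, char 'f'): match length 0
  offset=3 (pos 3, char 'f'): match length 0
  offset=4 (pos 2, char 'f'): match length 0
  offset=5 (pos 1, char 'f'): match length 0
  offset=6 (pos 0, char 'a'): match length 2
Longest match has length 2 at offset 6.
next_char = character at position 6 + 2 = 8 -> 'a'

Best match: offset=6, length=2 (matching 'af' starting at position 0)
LZ77 triple: (6, 2, 'a')


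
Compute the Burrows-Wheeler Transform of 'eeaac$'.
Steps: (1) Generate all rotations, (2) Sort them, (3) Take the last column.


Rotations (sorted):
  0: $eeaac -> last char: c
  1: aac$ee -> last char: e
  2: ac$eea -> last char: a
  3: c$eeaa -> last char: a
  4: eaac$e -> last char: e
  5: eeaac$ -> last char: $


BWT = ceaae$


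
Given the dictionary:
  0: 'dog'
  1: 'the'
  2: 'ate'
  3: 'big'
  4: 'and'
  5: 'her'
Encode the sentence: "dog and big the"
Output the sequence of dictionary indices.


Look up each word in the dictionary:
  'dog' -> 0
  'and' -> 4
  'big' -> 3
  'the' -> 1

Encoded: [0, 4, 3, 1]


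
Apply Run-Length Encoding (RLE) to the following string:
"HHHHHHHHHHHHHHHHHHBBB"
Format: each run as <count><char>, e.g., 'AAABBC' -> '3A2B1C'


Scanning runs left to right:
  i=0: run of 'H' x 18 -> '18H'
  i=18: run of 'B' x 3 -> '3B'

RLE = 18H3B


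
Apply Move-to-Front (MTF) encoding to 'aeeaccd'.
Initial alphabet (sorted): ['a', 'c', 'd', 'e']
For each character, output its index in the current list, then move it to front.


MTF encoding:
'a': index 0 in ['a', 'c', 'd', 'e'] -> ['a', 'c', 'd', 'e']
'e': index 3 in ['a', 'c', 'd', 'e'] -> ['e', 'a', 'c', 'd']
'e': index 0 in ['e', 'a', 'c', 'd'] -> ['e', 'a', 'c', 'd']
'a': index 1 in ['e', 'a', 'c', 'd'] -> ['a', 'e', 'c', 'd']
'c': index 2 in ['a', 'e', 'c', 'd'] -> ['c', 'a', 'e', 'd']
'c': index 0 in ['c', 'a', 'e', 'd'] -> ['c', 'a', 'e', 'd']
'd': index 3 in ['c', 'a', 'e', 'd'] -> ['d', 'c', 'a', 'e']


Output: [0, 3, 0, 1, 2, 0, 3]


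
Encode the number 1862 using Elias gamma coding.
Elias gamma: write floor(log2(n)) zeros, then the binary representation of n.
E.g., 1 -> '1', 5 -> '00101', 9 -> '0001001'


num_bits = floor(log2(1862)) + 1 = 11
leading_zeros = num_bits - 1 = 10
binary(1862) = 11101000110

Elias gamma(1862) = '0000000000' + '11101000110' = 000000000011101000110 (21 bits)


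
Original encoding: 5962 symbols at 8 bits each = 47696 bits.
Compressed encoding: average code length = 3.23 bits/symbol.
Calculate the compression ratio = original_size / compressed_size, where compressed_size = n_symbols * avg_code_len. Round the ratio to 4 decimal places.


original_size = n_symbols * orig_bits = 5962 * 8 = 47696 bits
compressed_size = n_symbols * avg_code_len = 5962 * 3.23 = 19257.26 bits
ratio = original_size / compressed_size = 47696 / 19257.26 = 2.4768

Compression ratio = 2.4768


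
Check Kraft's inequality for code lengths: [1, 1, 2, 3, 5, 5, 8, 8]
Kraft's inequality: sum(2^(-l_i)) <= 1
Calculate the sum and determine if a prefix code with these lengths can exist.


Sum = 2^(-1) + 2^(-1) + 2^(-2) + 2^(-3) + 2^(-5) + 2^(-5) + 2^(-8) + 2^(-8)
    = 0.5 + 0.5 + 0.25 + 0.125 + 0.03125 + 0.03125 + 0.00390625 + 0.00390625
    = 370/256 = 1.4453125
Since 1.4453125 > 1, Kraft's inequality is NOT satisfied.
A prefix code with these lengths CANNOT exist.

Kraft sum = 1.4453125. Not satisfied.


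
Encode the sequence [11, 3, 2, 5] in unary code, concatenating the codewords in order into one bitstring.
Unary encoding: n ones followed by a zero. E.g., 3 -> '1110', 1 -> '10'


Encode each number as n ones followed by a terminating 0:
  11 -> 111111111110 (12 bits)
  3 -> 1110 (4 bits)
  2 -> 110 (3 bits)
  5 -> 111110 (6 bits)
Total length = 12 + 4 + 3 + 6 = 25 bits.

Unary([11, 3, 2, 5]) = 1111111111101110110111110 (25 bits)


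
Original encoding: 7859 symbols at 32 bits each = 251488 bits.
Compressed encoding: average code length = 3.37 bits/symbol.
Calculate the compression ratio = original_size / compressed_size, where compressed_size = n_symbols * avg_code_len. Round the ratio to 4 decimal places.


original_size = n_symbols * orig_bits = 7859 * 32 = 251488 bits
compressed_size = n_symbols * avg_code_len = 7859 * 3.37 = 26484.83 bits
ratio = original_size / compressed_size = 251488 / 26484.83 = 9.4955

Compression ratio = 9.4955


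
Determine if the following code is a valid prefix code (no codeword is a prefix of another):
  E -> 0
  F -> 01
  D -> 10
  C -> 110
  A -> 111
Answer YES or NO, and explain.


Checking each pair (does one codeword prefix another?):
  E='0' vs F='01': prefix -- VIOLATION

NO -- this is NOT a valid prefix code. E (0) is a prefix of F (01).


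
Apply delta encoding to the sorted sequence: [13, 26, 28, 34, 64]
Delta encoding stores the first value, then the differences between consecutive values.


First value: 13
Deltas:
  26 - 13 = 13
  28 - 26 = 2
  34 - 28 = 6
  64 - 34 = 30


Delta encoded: [13, 13, 2, 6, 30]


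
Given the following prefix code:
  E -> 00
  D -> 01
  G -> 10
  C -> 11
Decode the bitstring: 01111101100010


Decoding step by step:
Bits 01 -> D
Bits 11 -> C
Bits 11 -> C
Bits 01 -> D
Bits 10 -> G
Bits 00 -> E
Bits 10 -> G


Decoded message: DCCDGEG


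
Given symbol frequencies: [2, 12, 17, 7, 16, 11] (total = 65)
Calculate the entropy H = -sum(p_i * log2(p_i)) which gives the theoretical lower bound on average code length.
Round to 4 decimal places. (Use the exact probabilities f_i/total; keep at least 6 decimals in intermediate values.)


Per-symbol terms -p_i * log2(p_i) with p_i = f_i/65:
  p = 2/65 = 0.030769: log2(p) = -5.022368, -p*log2(p) = 0.154534
  p = 12/65 = 0.184615: log2(p) = -2.437405, -p*log2(p) = 0.449983
  p = 17/65 = 0.261538: log2(p) = -1.934905, -p*log2(p) = 0.506052
  p = 7/65 = 0.107692: log2(p) = -3.215013, -p*log2(p) = 0.346232
  p = 16/65 = 0.246154: log2(p) = -2.022368, -p*log2(p) = 0.497814
  p = 11/65 = 0.169231: log2(p) = -2.562936, -p*log2(p) = 0.433728
H = 0.154534 + 0.449983 + 0.506052 + 0.346232 + 0.497814 + 0.433728 = 2.388343

H = 2.3883 bits/symbol


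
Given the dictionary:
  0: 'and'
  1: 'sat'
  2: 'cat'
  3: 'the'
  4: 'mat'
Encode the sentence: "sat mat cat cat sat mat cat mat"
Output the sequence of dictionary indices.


Look up each word in the dictionary:
  'sat' -> 1
  'mat' -> 4
  'cat' -> 2
  'cat' -> 2
  'sat' -> 1
  'mat' -> 4
  'cat' -> 2
  'mat' -> 4

Encoded: [1, 4, 2, 2, 1, 4, 2, 4]


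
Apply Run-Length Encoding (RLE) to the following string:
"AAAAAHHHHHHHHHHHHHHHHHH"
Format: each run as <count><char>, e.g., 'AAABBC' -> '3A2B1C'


Scanning runs left to right:
  i=0: run of 'A' x 5 -> '5A'
  i=5: run of 'H' x 18 -> '18H'

RLE = 5A18H


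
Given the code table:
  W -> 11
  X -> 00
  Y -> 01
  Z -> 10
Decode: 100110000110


Decoding:
10 -> Z
01 -> Y
10 -> Z
00 -> X
01 -> Y
10 -> Z


Result: ZYZXYZ


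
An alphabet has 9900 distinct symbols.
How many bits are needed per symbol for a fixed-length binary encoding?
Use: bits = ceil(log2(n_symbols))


log2(9900) = 13.2732
Bracket: 2^13 = 8192 < 9900 <= 2^14 = 16384
So ceil(log2(9900)) = 14

bits = ceil(log2(9900)) = ceil(13.2732) = 14 bits


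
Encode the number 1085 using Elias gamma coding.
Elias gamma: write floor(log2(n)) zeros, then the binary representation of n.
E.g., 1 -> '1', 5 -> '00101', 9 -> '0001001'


num_bits = floor(log2(1085)) + 1 = 11
leading_zeros = num_bits - 1 = 10
binary(1085) = 10000111101

Elias gamma(1085) = '0000000000' + '10000111101' = 000000000010000111101 (21 bits)


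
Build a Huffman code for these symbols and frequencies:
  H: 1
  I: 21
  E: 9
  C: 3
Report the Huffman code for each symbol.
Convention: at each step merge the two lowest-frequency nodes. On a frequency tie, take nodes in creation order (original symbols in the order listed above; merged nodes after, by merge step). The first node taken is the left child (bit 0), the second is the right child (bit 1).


Huffman tree construction:
Step 1: Merge H(1) + C(3) = 4
Step 2: Merge (H+C)(4) + E(9) = 13
Step 3: Merge ((H+C)+E)(13) + I(21) = 34
Read each symbol's code off the tree from the root (left child = 0, right child = 1).

Codes:
  H: 000 (length 3)
  I: 1 (length 1)
  E: 01 (length 2)
  C: 001 (length 3)
Average code length: 51/34 = 1.5000 bits/symbol


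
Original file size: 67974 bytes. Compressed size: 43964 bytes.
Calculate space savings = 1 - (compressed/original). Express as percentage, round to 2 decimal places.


ratio = compressed/original = 43964/67974 = 0.646777
savings = 1 - ratio = 1 - 0.646777 = 0.353223
as a percentage: 0.353223 * 100 = 35.32%

Space savings = 1 - 43964/67974 = 35.32%


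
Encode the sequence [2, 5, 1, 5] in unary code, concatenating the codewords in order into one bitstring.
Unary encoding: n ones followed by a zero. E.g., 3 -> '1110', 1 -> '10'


Encode each number as n ones followed by a terminating 0:
  2 -> 110 (3 bits)
  5 -> 111110 (6 bits)
  1 -> 10 (2 bits)
  5 -> 111110 (6 bits)
Total length = 3 + 6 + 2 + 6 = 17 bits.

Unary([2, 5, 1, 5]) = 11011111010111110 (17 bits)


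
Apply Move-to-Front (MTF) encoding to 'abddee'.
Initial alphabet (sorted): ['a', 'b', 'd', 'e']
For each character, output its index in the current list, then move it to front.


MTF encoding:
'a': index 0 in ['a', 'b', 'd', 'e'] -> ['a', 'b', 'd', 'e']
'b': index 1 in ['a', 'b', 'd', 'e'] -> ['b', 'a', 'd', 'e']
'd': index 2 in ['b', 'a', 'd', 'e'] -> ['d', 'b', 'a', 'e']
'd': index 0 in ['d', 'b', 'a', 'e'] -> ['d', 'b', 'a', 'e']
'e': index 3 in ['d', 'b', 'a', 'e'] -> ['e', 'd', 'b', 'a']
'e': index 0 in ['e', 'd', 'b', 'a'] -> ['e', 'd', 'b', 'a']


Output: [0, 1, 2, 0, 3, 0]


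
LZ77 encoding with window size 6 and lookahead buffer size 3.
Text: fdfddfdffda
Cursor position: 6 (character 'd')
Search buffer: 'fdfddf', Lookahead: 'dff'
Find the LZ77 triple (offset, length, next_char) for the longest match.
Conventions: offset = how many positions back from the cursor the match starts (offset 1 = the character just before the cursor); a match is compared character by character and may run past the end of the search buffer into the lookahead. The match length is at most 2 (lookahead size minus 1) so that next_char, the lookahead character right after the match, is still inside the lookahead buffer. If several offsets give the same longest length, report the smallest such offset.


Try each offset into the search buffer:
  offset=1 (pos 5, char 'f'): match length 0
  offset=2 (pos 4, char 'd'): match length 2
  offset=3 (pos 3, char 'd'): match length 1
  offset=4 (pos 2, char 'f'): match length 0
  offset=5 (pos 1, char 'd'): match length 2
  offset=6 (pos 0, char 'f'): match length 0
Longest match has length 2, found at offsets 2, 5; take the smallest, offset 2.
next_char = character at position 6 + 2 = 8 -> 'f'

Best match: offset=2, length=2 (matching 'df' starting at position 4)
LZ77 triple: (2, 2, 'f')


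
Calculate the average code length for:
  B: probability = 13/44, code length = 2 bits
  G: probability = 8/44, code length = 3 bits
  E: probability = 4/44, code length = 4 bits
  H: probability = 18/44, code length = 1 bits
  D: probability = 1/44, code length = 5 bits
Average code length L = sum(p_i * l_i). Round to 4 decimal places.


Weighted contributions p_i * l_i:
  B: (13/44) * 2 = 26/44
  G: (8/44) * 3 = 24/44
  E: (4/44) * 4 = 16/44
  H: (18/44) * 1 = 18/44
  D: (1/44) * 5 = 5/44
Sum = (26 + 24 + 16 + 18 + 5)/44 = 89/44

L = 89/44 = 2.0227 bits/symbol


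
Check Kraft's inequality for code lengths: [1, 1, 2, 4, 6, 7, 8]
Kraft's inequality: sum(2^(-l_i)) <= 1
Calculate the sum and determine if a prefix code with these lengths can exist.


Sum = 2^(-1) + 2^(-1) + 2^(-2) + 2^(-4) + 2^(-6) + 2^(-7) + 2^(-8)
    = 0.5 + 0.5 + 0.25 + 0.0625 + 0.015625 + 0.0078125 + 0.00390625
    = 343/256 = 1.33984375
Since 1.33984375 > 1, Kraft's inequality is NOT satisfied.
A prefix code with these lengths CANNOT exist.

Kraft sum = 1.33984375. Not satisfied.


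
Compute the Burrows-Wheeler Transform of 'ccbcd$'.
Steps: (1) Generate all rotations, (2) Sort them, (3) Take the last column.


Rotations (sorted):
  0: $ccbcd -> last char: d
  1: bcd$cc -> last char: c
  2: cbcd$c -> last char: c
  3: ccbcd$ -> last char: $
  4: cd$ccb -> last char: b
  5: d$ccbc -> last char: c


BWT = dcc$bc


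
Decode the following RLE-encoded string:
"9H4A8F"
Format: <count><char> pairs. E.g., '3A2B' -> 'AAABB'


Expanding each <count><char> pair:
  9H -> 'HHHHHHHHH'
  4A -> 'AAAA'
  8F -> 'FFFFFFFF'

Decoded = HHHHHHHHHAAAAFFFFFFFF


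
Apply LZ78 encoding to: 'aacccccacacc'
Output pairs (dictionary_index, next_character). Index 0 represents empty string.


LZ78 encoding steps:
Dictionary: {0: ''}
Step 1: w='' (idx 0), next='a' -> output (0, 'a'), add 'a' as idx 1
Step 2: w='a' (idx 1), next='c' -> output (1, 'c'), add 'ac' as idx 2
Step 3: w='' (idx 0), next='c' -> output (0, 'c'), add 'c' as idx 3
Step 4: w='c' (idx 3), next='c' -> output (3, 'c'), add 'cc' as idx 4
Step 5: w='c' (idx 3), next='a' -> output (3, 'a'), add 'ca' as idx 5
Step 6: w='ca' (idx 5), next='c' -> output (5, 'c'), add 'cac' as idx 6
Step 7: w='c' (idx 3), end of input -> output (3, '')


Encoded: [(0, 'a'), (1, 'c'), (0, 'c'), (3, 'c'), (3, 'a'), (5, 'c'), (3, '')]


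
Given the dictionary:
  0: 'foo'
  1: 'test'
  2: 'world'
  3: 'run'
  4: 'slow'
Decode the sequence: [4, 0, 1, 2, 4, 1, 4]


Look up each index in the dictionary:
  4 -> 'slow'
  0 -> 'foo'
  1 -> 'test'
  2 -> 'world'
  4 -> 'slow'
  1 -> 'test'
  4 -> 'slow'

Decoded: "slow foo test world slow test slow"


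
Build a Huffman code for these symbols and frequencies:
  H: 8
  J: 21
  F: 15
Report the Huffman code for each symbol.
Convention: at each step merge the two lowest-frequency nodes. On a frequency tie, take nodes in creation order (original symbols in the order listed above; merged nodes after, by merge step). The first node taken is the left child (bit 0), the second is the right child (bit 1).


Huffman tree construction:
Step 1: Merge H(8) + F(15) = 23
Step 2: Merge J(21) + (H+F)(23) = 44
Read each symbol's code off the tree from the root (left child = 0, right child = 1).

Codes:
  H: 10 (length 2)
  J: 0 (length 1)
  F: 11 (length 2)
Average code length: 67/44 = 1.5227 bits/symbol


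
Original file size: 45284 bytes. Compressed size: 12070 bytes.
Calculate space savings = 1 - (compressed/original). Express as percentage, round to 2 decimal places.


ratio = compressed/original = 12070/45284 = 0.26654
savings = 1 - ratio = 1 - 0.26654 = 0.73346
as a percentage: 0.73346 * 100 = 73.35%

Space savings = 1 - 12070/45284 = 73.35%


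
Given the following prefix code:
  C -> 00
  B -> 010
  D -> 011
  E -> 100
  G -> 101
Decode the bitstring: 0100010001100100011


Decoding step by step:
Bits 010 -> B
Bits 00 -> C
Bits 100 -> E
Bits 011 -> D
Bits 00 -> C
Bits 100 -> E
Bits 011 -> D


Decoded message: BCEDCED


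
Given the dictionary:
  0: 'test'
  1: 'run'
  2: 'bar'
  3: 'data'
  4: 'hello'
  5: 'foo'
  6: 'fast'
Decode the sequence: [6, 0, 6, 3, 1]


Look up each index in the dictionary:
  6 -> 'fast'
  0 -> 'test'
  6 -> 'fast'
  3 -> 'data'
  1 -> 'run'

Decoded: "fast test fast data run"


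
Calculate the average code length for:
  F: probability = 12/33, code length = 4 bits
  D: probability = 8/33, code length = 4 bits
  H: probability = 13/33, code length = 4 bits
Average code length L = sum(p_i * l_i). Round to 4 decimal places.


Weighted contributions p_i * l_i:
  F: (12/33) * 4 = 48/33
  D: (8/33) * 4 = 32/33
  H: (13/33) * 4 = 52/33
Sum = (48 + 32 + 52)/33 = 132/33

L = 132/33 = 4.0000 bits/symbol


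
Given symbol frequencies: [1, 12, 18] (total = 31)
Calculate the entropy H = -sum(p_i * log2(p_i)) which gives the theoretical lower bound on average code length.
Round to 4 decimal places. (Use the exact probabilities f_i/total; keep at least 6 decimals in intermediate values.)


Per-symbol terms -p_i * log2(p_i) with p_i = f_i/31:
  p = 1/31 = 0.032258: log2(p) = -4.954196, -p*log2(p) = 0.159813
  p = 12/31 = 0.387097: log2(p) = -1.369234, -p*log2(p) = 0.530026
  p = 18/31 = 0.580645: log2(p) = -0.784271, -p*log2(p) = 0.455383
H = 0.159813 + 0.530026 + 0.455383 = 1.145222

H = 1.1452 bits/symbol


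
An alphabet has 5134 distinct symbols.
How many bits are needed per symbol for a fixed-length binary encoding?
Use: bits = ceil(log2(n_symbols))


log2(5134) = 12.3259
Bracket: 2^12 = 4096 < 5134 <= 2^13 = 8192
So ceil(log2(5134)) = 13

bits = ceil(log2(5134)) = ceil(12.3259) = 13 bits


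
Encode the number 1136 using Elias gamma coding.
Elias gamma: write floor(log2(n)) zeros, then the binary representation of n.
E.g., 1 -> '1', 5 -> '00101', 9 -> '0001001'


num_bits = floor(log2(1136)) + 1 = 11
leading_zeros = num_bits - 1 = 10
binary(1136) = 10001110000

Elias gamma(1136) = '0000000000' + '10001110000' = 000000000010001110000 (21 bits)


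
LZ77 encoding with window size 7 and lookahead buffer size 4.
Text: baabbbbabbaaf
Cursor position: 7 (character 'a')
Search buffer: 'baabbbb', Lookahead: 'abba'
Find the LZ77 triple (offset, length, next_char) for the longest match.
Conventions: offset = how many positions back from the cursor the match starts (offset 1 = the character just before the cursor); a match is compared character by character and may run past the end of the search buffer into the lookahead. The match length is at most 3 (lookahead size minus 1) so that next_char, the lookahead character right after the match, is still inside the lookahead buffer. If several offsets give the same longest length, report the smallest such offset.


Try each offset into the search buffer:
  offset=1 (pos 6, char 'b'): match length 0
  offset=2 (pos 5, char 'b'): match length 0
  offset=3 (pos 4, char 'b'): match length 0
  offset=4 (pos 3, char 'b'): match length 0
  offset=5 (pos 2, char 'a'): match length 3
  offset=6 (pos 1, char 'a'): match length 1
  offset=7 (pos 0, char 'b'): match length 0
Longest match has length 3 at offset 5.
next_char = character at position 7 + 3 = 10 -> 'a'

Best match: offset=5, length=3 (matching 'abb' starting at position 2)
LZ77 triple: (5, 3, 'a')


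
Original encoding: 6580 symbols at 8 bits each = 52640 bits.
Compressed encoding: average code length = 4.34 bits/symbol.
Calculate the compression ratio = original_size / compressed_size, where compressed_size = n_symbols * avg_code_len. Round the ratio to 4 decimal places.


original_size = n_symbols * orig_bits = 6580 * 8 = 52640 bits
compressed_size = n_symbols * avg_code_len = 6580 * 4.34 = 28557.2 bits
ratio = original_size / compressed_size = 52640 / 28557.2 = 1.8433

Compression ratio = 1.8433


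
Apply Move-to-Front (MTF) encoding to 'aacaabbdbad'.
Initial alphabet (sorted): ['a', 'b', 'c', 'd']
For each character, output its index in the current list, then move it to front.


MTF encoding:
'a': index 0 in ['a', 'b', 'c', 'd'] -> ['a', 'b', 'c', 'd']
'a': index 0 in ['a', 'b', 'c', 'd'] -> ['a', 'b', 'c', 'd']
'c': index 2 in ['a', 'b', 'c', 'd'] -> ['c', 'a', 'b', 'd']
'a': index 1 in ['c', 'a', 'b', 'd'] -> ['a', 'c', 'b', 'd']
'a': index 0 in ['a', 'c', 'b', 'd'] -> ['a', 'c', 'b', 'd']
'b': index 2 in ['a', 'c', 'b', 'd'] -> ['b', 'a', 'c', 'd']
'b': index 0 in ['b', 'a', 'c', 'd'] -> ['b', 'a', 'c', 'd']
'd': index 3 in ['b', 'a', 'c', 'd'] -> ['d', 'b', 'a', 'c']
'b': index 1 in ['d', 'b', 'a', 'c'] -> ['b', 'd', 'a', 'c']
'a': index 2 in ['b', 'd', 'a', 'c'] -> ['a', 'b', 'd', 'c']
'd': index 2 in ['a', 'b', 'd', 'c'] -> ['d', 'a', 'b', 'c']


Output: [0, 0, 2, 1, 0, 2, 0, 3, 1, 2, 2]


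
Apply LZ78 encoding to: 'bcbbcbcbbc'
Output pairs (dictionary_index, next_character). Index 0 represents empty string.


LZ78 encoding steps:
Dictionary: {0: ''}
Step 1: w='' (idx 0), next='b' -> output (0, 'b'), add 'b' as idx 1
Step 2: w='' (idx 0), next='c' -> output (0, 'c'), add 'c' as idx 2
Step 3: w='b' (idx 1), next='b' -> output (1, 'b'), add 'bb' as idx 3
Step 4: w='c' (idx 2), next='b' -> output (2, 'b'), add 'cb' as idx 4
Step 5: w='cb' (idx 4), next='b' -> output (4, 'b'), add 'cbb' as idx 5
Step 6: w='c' (idx 2), end of input -> output (2, '')


Encoded: [(0, 'b'), (0, 'c'), (1, 'b'), (2, 'b'), (4, 'b'), (2, '')]


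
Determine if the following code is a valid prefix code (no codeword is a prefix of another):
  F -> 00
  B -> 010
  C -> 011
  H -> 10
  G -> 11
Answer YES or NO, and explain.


Checking each pair (does one codeword prefix another?):
  F='00' vs B='010': no prefix
  F='00' vs C='011': no prefix
  F='00' vs H='10': no prefix
  F='00' vs G='11': no prefix
  B='010' vs F='00': no prefix
  B='010' vs C='011': no prefix
  B='010' vs H='10': no prefix
  B='010' vs G='11': no prefix
  C='011' vs F='00': no prefix
  C='011' vs B='010': no prefix
  C='011' vs H='10': no prefix
  C='011' vs G='11': no prefix
  H='10' vs F='00': no prefix
  H='10' vs B='010': no prefix
  H='10' vs C='011': no prefix
  H='10' vs G='11': no prefix
  G='11' vs F='00': no prefix
  G='11' vs B='010': no prefix
  G='11' vs C='011': no prefix
  G='11' vs H='10': no prefix
No violation found over all pairs.

YES -- this is a valid prefix code. No codeword is a prefix of any other codeword.


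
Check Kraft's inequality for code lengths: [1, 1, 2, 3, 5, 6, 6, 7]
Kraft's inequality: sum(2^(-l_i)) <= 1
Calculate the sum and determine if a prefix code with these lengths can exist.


Sum = 2^(-1) + 2^(-1) + 2^(-2) + 2^(-3) + 2^(-5) + 2^(-6) + 2^(-6) + 2^(-7)
    = 0.5 + 0.5 + 0.25 + 0.125 + 0.03125 + 0.015625 + 0.015625 + 0.0078125
    = 185/128 = 1.4453125
Since 1.4453125 > 1, Kraft's inequality is NOT satisfied.
A prefix code with these lengths CANNOT exist.

Kraft sum = 1.4453125. Not satisfied.


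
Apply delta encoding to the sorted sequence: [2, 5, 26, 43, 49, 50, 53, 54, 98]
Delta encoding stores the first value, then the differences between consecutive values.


First value: 2
Deltas:
  5 - 2 = 3
  26 - 5 = 21
  43 - 26 = 17
  49 - 43 = 6
  50 - 49 = 1
  53 - 50 = 3
  54 - 53 = 1
  98 - 54 = 44


Delta encoded: [2, 3, 21, 17, 6, 1, 3, 1, 44]


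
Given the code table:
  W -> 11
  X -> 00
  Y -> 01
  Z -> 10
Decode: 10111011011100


Decoding:
10 -> Z
11 -> W
10 -> Z
11 -> W
01 -> Y
11 -> W
00 -> X


Result: ZWZWYWX


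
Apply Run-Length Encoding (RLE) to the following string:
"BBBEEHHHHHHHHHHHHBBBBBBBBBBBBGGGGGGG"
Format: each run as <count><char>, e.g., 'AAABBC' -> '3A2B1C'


Scanning runs left to right:
  i=0: run of 'B' x 3 -> '3B'
  i=3: run of 'E' x 2 -> '2E'
  i=5: run of 'H' x 12 -> '12H'
  i=17: run of 'B' x 12 -> '12B'
  i=29: run of 'G' x 7 -> '7G'

RLE = 3B2E12H12B7G


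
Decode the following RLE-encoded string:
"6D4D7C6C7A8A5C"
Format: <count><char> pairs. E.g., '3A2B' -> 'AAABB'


Expanding each <count><char> pair:
  6D -> 'DDDDDD'
  4D -> 'DDDD'
  7C -> 'CCCCCCC'
  6C -> 'CCCCCC'
  7A -> 'AAAAAAA'
  8A -> 'AAAAAAAA'
  5C -> 'CCCCC'

Decoded = DDDDDDDDDDCCCCCCCCCCCCCAAAAAAAAAAAAAAACCCCC


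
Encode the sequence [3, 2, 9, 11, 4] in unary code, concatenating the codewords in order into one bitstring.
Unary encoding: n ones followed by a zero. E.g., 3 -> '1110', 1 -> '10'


Encode each number as n ones followed by a terminating 0:
  3 -> 1110 (4 bits)
  2 -> 110 (3 bits)
  9 -> 1111111110 (10 bits)
  11 -> 111111111110 (12 bits)
  4 -> 11110 (5 bits)
Total length = 4 + 3 + 10 + 12 + 5 = 34 bits.

Unary([3, 2, 9, 11, 4]) = 1110110111111111011111111111011110 (34 bits)


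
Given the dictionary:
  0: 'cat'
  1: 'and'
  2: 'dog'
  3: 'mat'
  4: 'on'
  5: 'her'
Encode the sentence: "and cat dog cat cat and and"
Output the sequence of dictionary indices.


Look up each word in the dictionary:
  'and' -> 1
  'cat' -> 0
  'dog' -> 2
  'cat' -> 0
  'cat' -> 0
  'and' -> 1
  'and' -> 1

Encoded: [1, 0, 2, 0, 0, 1, 1]


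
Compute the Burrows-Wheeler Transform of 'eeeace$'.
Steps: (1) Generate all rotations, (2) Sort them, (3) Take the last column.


Rotations (sorted):
  0: $eeeace -> last char: e
  1: ace$eee -> last char: e
  2: ce$eeea -> last char: a
  3: e$eeeac -> last char: c
  4: eace$ee -> last char: e
  5: eeace$e -> last char: e
  6: eeeace$ -> last char: $


BWT = eeacee$


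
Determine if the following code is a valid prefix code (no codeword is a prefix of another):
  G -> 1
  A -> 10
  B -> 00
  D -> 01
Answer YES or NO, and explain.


Checking each pair (does one codeword prefix another?):
  G='1' vs A='10': prefix -- VIOLATION

NO -- this is NOT a valid prefix code. G (1) is a prefix of A (10).


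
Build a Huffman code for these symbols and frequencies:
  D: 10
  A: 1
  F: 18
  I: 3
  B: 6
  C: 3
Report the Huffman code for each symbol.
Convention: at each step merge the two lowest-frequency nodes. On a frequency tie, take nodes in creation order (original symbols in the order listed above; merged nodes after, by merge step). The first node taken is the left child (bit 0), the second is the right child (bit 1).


Huffman tree construction:
Step 1: Merge A(1) + I(3) = 4
Step 2: Merge C(3) + (A+I)(4) = 7
Step 3: Merge B(6) + (C+(A+I))(7) = 13
Step 4: Merge D(10) + (B+(C+(A+I)))(13) = 23
Step 5: Merge F(18) + (D+(B+(C+(A+I))))(23) = 41
Read each symbol's code off the tree from the root (left child = 0, right child = 1).

Codes:
  D: 10 (length 2)
  A: 11110 (length 5)
  F: 0 (length 1)
  I: 11111 (length 5)
  B: 110 (length 3)
  C: 1110 (length 4)
Average code length: 88/41 = 2.1463 bits/symbol


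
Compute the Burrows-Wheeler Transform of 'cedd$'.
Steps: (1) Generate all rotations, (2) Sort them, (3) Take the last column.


Rotations (sorted):
  0: $cedd -> last char: d
  1: cedd$ -> last char: $
  2: d$ced -> last char: d
  3: dd$ce -> last char: e
  4: edd$c -> last char: c


BWT = d$dec


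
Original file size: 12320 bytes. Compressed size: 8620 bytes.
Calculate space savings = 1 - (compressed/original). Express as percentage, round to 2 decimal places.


ratio = compressed/original = 8620/12320 = 0.699675
savings = 1 - ratio = 1 - 0.699675 = 0.300325
as a percentage: 0.300325 * 100 = 30.03%

Space savings = 1 - 8620/12320 = 30.03%


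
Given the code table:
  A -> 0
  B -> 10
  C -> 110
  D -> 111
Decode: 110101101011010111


Decoding:
110 -> C
10 -> B
110 -> C
10 -> B
110 -> C
10 -> B
111 -> D


Result: CBCBCBD


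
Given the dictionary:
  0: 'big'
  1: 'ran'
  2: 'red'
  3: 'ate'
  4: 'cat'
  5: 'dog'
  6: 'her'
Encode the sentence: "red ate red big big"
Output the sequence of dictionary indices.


Look up each word in the dictionary:
  'red' -> 2
  'ate' -> 3
  'red' -> 2
  'big' -> 0
  'big' -> 0

Encoded: [2, 3, 2, 0, 0]


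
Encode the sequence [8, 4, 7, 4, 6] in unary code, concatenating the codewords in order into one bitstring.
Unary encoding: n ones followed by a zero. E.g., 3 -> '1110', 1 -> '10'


Encode each number as n ones followed by a terminating 0:
  8 -> 111111110 (9 bits)
  4 -> 11110 (5 bits)
  7 -> 11111110 (8 bits)
  4 -> 11110 (5 bits)
  6 -> 1111110 (7 bits)
Total length = 9 + 5 + 8 + 5 + 7 = 34 bits.

Unary([8, 4, 7, 4, 6]) = 1111111101111011111110111101111110 (34 bits)


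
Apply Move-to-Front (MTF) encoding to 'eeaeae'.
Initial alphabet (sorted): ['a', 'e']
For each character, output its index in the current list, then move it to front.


MTF encoding:
'e': index 1 in ['a', 'e'] -> ['e', 'a']
'e': index 0 in ['e', 'a'] -> ['e', 'a']
'a': index 1 in ['e', 'a'] -> ['a', 'e']
'e': index 1 in ['a', 'e'] -> ['e', 'a']
'a': index 1 in ['e', 'a'] -> ['a', 'e']
'e': index 1 in ['a', 'e'] -> ['e', 'a']


Output: [1, 0, 1, 1, 1, 1]


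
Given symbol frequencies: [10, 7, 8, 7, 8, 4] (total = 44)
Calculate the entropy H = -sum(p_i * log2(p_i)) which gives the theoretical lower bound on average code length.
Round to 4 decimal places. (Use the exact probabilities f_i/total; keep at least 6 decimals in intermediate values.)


Per-symbol terms -p_i * log2(p_i) with p_i = f_i/44:
  p = 10/44 = 0.227273: log2(p) = -2.137504, -p*log2(p) = 0.485796
  p = 7/44 = 0.159091: log2(p) = -2.652077, -p*log2(p) = 0.421921
  p = 8/44 = 0.181818: log2(p) = -2.459432, -p*log2(p) = 0.447169
  p = 7/44 = 0.159091: log2(p) = -2.652077, -p*log2(p) = 0.421921
  p = 8/44 = 0.181818: log2(p) = -2.459432, -p*log2(p) = 0.447169
  p = 4/44 = 0.090909: log2(p) = -3.459432, -p*log2(p) = 0.314494
H = 0.485796 + 0.421921 + 0.447169 + 0.421921 + 0.447169 + 0.314494 = 2.538470

H = 2.5385 bits/symbol


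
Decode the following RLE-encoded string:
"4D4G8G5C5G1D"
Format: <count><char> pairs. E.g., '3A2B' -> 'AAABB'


Expanding each <count><char> pair:
  4D -> 'DDDD'
  4G -> 'GGGG'
  8G -> 'GGGGGGGG'
  5C -> 'CCCCC'
  5G -> 'GGGGG'
  1D -> 'D'

Decoded = DDDDGGGGGGGGGGGGCCCCCGGGGGD


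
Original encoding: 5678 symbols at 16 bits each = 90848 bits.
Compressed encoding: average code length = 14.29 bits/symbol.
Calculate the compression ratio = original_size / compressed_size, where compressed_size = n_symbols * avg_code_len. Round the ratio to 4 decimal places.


original_size = n_symbols * orig_bits = 5678 * 16 = 90848 bits
compressed_size = n_symbols * avg_code_len = 5678 * 14.29 = 81138.62 bits
ratio = original_size / compressed_size = 90848 / 81138.62 = 1.1197

Compression ratio = 1.1197


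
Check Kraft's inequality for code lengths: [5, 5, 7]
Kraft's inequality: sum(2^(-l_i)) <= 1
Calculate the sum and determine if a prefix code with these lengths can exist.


Sum = 2^(-5) + 2^(-5) + 2^(-7)
    = 0.03125 + 0.03125 + 0.0078125
    = 9/128 = 0.0703125
Since 0.0703125 <= 1, Kraft's inequality IS satisfied.
A prefix code with these lengths CAN exist.

Kraft sum = 0.0703125. Satisfied.


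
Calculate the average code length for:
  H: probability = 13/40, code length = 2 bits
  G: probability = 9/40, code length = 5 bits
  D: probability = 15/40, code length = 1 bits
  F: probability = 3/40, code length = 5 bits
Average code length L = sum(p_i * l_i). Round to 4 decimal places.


Weighted contributions p_i * l_i:
  H: (13/40) * 2 = 26/40
  G: (9/40) * 5 = 45/40
  D: (15/40) * 1 = 15/40
  F: (3/40) * 5 = 15/40
Sum = (26 + 45 + 15 + 15)/40 = 101/40

L = 101/40 = 2.5250 bits/symbol


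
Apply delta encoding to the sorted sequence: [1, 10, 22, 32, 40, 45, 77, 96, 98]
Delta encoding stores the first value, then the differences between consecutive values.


First value: 1
Deltas:
  10 - 1 = 9
  22 - 10 = 12
  32 - 22 = 10
  40 - 32 = 8
  45 - 40 = 5
  77 - 45 = 32
  96 - 77 = 19
  98 - 96 = 2


Delta encoded: [1, 9, 12, 10, 8, 5, 32, 19, 2]


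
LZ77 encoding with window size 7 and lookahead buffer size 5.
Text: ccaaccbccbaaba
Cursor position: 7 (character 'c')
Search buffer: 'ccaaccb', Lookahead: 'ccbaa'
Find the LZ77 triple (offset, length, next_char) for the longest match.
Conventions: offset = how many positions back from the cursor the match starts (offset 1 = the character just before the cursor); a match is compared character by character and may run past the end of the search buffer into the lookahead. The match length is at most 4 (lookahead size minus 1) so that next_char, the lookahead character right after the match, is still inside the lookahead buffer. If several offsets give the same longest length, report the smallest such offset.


Try each offset into the search buffer:
  offset=1 (pos 6, char 'b'): match length 0
  offset=2 (pos 5, char 'c'): match length 1
  offset=3 (pos 4, char 'c'): match length 3
  offset=4 (pos 3, char 'a'): match length 0
  offset=5 (pos 2, char 'a'): match length 0
  offset=6 (pos 1, char 'c'): match length 1
  offset=7 (pos 0, char 'c'): match length 2
Longest match has length 3 at offset 3.
next_char = character at position 7 + 3 = 10 -> 'a'

Best match: offset=3, length=3 (matching 'ccb' starting at position 4)
LZ77 triple: (3, 3, 'a')


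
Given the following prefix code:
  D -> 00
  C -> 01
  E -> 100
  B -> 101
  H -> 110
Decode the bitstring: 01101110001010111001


Decoding step by step:
Bits 01 -> C
Bits 101 -> B
Bits 110 -> H
Bits 00 -> D
Bits 101 -> B
Bits 01 -> C
Bits 110 -> H
Bits 01 -> C


Decoded message: CBHDBCHC
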